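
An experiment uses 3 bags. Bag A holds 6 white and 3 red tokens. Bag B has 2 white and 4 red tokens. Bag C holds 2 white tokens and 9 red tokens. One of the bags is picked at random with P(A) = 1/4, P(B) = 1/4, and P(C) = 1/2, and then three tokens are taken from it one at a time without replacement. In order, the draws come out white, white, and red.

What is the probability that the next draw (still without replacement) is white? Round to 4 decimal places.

0.4228

Compute the likelihood of the observed sequence for each case: P(data | bag A) = (6/9)(5/8)(3/7) = 0.17857; P(data | bag B) = (2/6)(1/5)(4/4) = 0.066667; P(data | bag C) = (2/11)(1/10)(9/9) = 0.018182.
Multiplying each by its prior: 1/4 · 0.17857 = 0.044643, 1/4 · 0.066667 = 0.016667, 1/2 · 0.018182 = 0.0090909; with total 0.0704.
Dividing through by the total gives posterior P(bag A | data) = 0.63413, P(bag B | data) = 0.23674, P(bag C | data) = 0.12913.
Averaging over the posterior, P(white next | data) = (2/3)(0.63413) + (0)(0.23674) + (0)(0.12913) = 0.42275.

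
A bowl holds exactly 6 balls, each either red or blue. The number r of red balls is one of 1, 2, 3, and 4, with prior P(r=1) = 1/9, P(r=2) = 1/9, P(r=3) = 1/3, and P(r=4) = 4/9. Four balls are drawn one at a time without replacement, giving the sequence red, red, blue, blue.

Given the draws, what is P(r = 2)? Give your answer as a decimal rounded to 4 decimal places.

0.1053

Compute the likelihood of the observed sequence for each case: P(data | r = 1) = (1/6)(0/5) = 0; P(data | r = 2) = (2/6)(1/5)(4/4)(3/3) = 1/15; P(data | r = 3) = (3/6)(2/5)(3/4)(2/3) = 1/10; P(data | r = 4) = (4/6)(3/5)(2/4)(1/3) = 1/15.
Multiplying each by its prior: 1/9 · 0 = 0, 1/9 · 1/15 = 1/135, 1/3 · 1/10 = 1/30, 4/9 · 1/15 = 4/135; these sum to 19/270.
By Bayes' rule, P(r = 2 | data) = (1/135) / (19/270) = 2/19.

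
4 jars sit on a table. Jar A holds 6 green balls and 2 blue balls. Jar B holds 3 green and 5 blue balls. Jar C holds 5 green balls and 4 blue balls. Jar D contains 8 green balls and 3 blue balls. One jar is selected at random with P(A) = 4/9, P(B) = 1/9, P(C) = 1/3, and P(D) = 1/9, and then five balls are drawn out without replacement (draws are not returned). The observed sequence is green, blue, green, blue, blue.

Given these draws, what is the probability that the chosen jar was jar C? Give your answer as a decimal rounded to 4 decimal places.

For each hypothesis, P(data | H) works out to: P(data | jar A) = (6/8)(2/7)(5/6)(1/5)(0/4) = 0; P(data | jar B) = (3/8)(5/7)(2/6)(4/5)(3/4) = 0.053571; P(data | jar C) = (5/9)(4/8)(4/7)(3/6)(2/5) = 0.031746; P(data | jar D) = (8/11)(3/10)(7/9)(2/8)(1/7) = 0.0060606.
Weighting by the prior gives 4/9 · 0 = 0, 1/9 · 0.053571 = 0.0059524, 1/3 · 0.031746 = 0.010582, 1/9 · 0.0060606 = 0.0006734; these sum to 0.017208.
By Bayes' rule, P(jar C | data) = (0.010582) / (0.017208) = 0.61495.

0.6150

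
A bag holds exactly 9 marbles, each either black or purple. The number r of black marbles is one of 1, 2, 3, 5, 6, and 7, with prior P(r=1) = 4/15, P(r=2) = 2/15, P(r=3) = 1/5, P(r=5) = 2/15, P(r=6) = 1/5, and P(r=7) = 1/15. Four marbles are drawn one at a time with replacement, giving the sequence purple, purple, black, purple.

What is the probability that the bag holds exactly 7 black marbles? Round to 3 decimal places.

Compute the likelihood of the observed sequence for each case: P(data | r = 1) = (8/9)(8/9)(1/9)(8/9) = 0.078037; P(data | r = 2) = (7/9)(7/9)(2/9)(7/9) = 0.10456; P(data | r = 3) = (6/9)(6/9)(3/9)(6/9) = 0.098765; P(data | r = 5) = (4/9)(4/9)(5/9)(4/9) = 0.048773; P(data | r = 6) = (3/9)(3/9)(6/9)(3/9) = 0.024691; P(data | r = 7) = (2/9)(2/9)(7/9)(2/9) = 0.0085353.
The prior-weighted likelihoods are 4/15 · 0.078037 = 0.02081, 2/15 · 0.10456 = 0.013941, 1/5 · 0.098765 = 0.019753, 2/15 · 0.048773 = 0.0065031, 1/5 · 0.024691 = 0.0049383, 1/15 · 0.0085353 = 0.00056902; summing to 0.066514.
By Bayes' rule, P(r = 7 | data) = (0.00056902) / (0.066514) = 0.0085548.

0.009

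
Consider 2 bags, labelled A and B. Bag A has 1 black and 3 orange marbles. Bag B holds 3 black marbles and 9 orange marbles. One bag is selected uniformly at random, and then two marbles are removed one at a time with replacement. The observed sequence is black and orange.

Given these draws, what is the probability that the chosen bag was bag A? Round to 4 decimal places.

0.5000

Under each hypothesis, the probability of the observed sequence is: P(data | bag A) = (1/4)(3/4) = 3/16; P(data | bag B) = (3/12)(9/12) = 3/16.
The prior-weighted likelihoods are 1/2 · 3/16 = 3/32, 1/2 · 3/16 = 3/32; with total 3/16.
So P(bag A | data) = (3/32) / (3/16) = 1/2.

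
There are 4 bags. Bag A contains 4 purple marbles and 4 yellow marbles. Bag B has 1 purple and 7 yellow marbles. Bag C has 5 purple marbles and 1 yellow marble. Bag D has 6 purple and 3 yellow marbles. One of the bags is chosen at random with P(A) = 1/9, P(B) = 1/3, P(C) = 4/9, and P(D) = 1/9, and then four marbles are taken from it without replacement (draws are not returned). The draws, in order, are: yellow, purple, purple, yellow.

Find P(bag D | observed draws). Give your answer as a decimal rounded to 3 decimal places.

0.410

Compute the likelihood of the observed sequence for each case: P(data | bag A) = (4/8)(4/7)(3/6)(3/5) = 0.085714; P(data | bag B) = (7/8)(1/7)(0/6) = 0; P(data | bag C) = (1/6)(5/5)(4/4)(0/3) = 0; P(data | bag D) = (3/9)(6/8)(5/7)(2/6) = 0.059524.
The prior-weighted likelihoods are 1/9 · 0.085714 = 0.0095238, 1/3 · 0 = 0, 4/9 · 0 = 0, 1/9 · 0.059524 = 0.0066138; summing to 0.016138.
So P(bag D | data) = (0.0066138) / (0.016138) = 0.40984.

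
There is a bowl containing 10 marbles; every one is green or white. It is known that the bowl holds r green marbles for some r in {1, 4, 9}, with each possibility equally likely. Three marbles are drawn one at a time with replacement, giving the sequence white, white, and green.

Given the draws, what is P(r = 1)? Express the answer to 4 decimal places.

For each hypothesis, P(data | H) works out to: P(data | r = 1) = (9/10)(9/10)(1/10) = 81/1000; P(data | r = 4) = (6/10)(6/10)(4/10) = 18/125; P(data | r = 9) = (1/10)(1/10)(9/10) = 9/1000.
The prior-weighted likelihoods are 1/3 · 81/1000 = 27/1000, 1/3 · 18/125 = 6/125, 1/3 · 9/1000 = 3/1000; these sum to 39/500.
Therefore the posterior P(r = 1 | data) = (27/1000) / (39/500) = 9/26.

0.3462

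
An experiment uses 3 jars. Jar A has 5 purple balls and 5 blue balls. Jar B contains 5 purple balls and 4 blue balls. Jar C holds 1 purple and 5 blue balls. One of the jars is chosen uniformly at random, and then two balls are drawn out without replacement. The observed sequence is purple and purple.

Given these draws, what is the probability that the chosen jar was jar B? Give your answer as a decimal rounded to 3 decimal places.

The likelihood of the observed sequence under each hypothesis: P(data | jar A) = (5/10)(4/9) = 2/9; P(data | jar B) = (5/9)(4/8) = 5/18; P(data | jar C) = (1/6)(0/5) = 0.
Multiplying each by its prior: 1/3 · 2/9 = 2/27, 1/3 · 5/18 = 5/54, 1/3 · 0 = 0; summing to 1/6.
By Bayes' rule, P(jar B | data) = (5/54) / (1/6) = 5/9.

0.556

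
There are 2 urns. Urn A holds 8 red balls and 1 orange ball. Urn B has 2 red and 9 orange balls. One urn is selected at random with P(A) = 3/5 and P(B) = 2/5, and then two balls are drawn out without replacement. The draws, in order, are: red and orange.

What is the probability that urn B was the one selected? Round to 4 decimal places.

0.4954

For each hypothesis, P(data | H) works out to: P(data | urn A) = (8/9)(1/8) = 1/9; P(data | urn B) = (2/11)(9/10) = 9/55.
Multiplying each by its prior: 3/5 · 1/9 = 1/15, 2/5 · 9/55 = 18/275; these sum to 109/825.
So P(urn B | data) = (18/275) / (109/825) = 54/109.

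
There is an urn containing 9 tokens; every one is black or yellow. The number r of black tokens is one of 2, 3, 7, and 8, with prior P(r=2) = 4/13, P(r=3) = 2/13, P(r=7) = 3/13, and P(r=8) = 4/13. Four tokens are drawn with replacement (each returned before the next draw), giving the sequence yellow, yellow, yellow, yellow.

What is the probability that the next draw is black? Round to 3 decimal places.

0.248

For each hypothesis, P(data | H) works out to: P(data | r = 2) = (7/9)(7/9)(7/9)(7/9) = 0.36595; P(data | r = 3) = (6/9)(6/9)(6/9)(6/9) = 0.19753; P(data | r = 7) = (2/9)(2/9)(2/9)(2/9) = 0.0024387; P(data | r = 8) = (1/9)(1/9)(1/9)(1/9) = 0.00015242.
The prior-weighted likelihoods are 4/13 · 0.36595 = 0.1126, 2/13 · 0.19753 = 0.030389, 3/13 · 0.0024387 = 0.00056277, 4/13 · 0.00015242 = 4.6897e-05; these sum to 0.1436.
Normalising, the posterior is P(r = 2 | data) = 0.78413, P(r = 3 | data) = 0.21163, P(r = 7 | data) = 0.003919, P(r = 8 | data) = 0.00032658.
So P(black next | data) = Σ P(black next | H) P(H | data) = (2/9)(0.78413) + (1/3)(0.21163) + (7/9)(0.003919) + (8/9)(0.00032658) = 0.24813.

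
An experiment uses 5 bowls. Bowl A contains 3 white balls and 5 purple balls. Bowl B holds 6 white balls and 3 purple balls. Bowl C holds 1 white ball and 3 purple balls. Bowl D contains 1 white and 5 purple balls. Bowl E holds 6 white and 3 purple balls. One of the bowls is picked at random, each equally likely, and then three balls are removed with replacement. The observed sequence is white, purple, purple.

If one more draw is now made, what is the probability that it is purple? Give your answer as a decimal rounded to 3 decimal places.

0.622

Compute the likelihood of the observed sequence for each case: P(data | bowl A) = (3/8)(5/8)(5/8) = 0.14648; P(data | bowl B) = (6/9)(3/9)(3/9) = 0.074074; P(data | bowl C) = (1/4)(3/4)(3/4) = 0.14062; P(data | bowl D) = (1/6)(5/6)(5/6) = 0.11574; P(data | bowl E) = (6/9)(3/9)(3/9) = 0.074074.
Weighting by the prior gives 1/5 · 0.14648 = 0.029297, 1/5 · 0.074074 = 0.014815, 1/5 · 0.14062 = 0.028125, 1/5 · 0.11574 = 0.023148, 1/5 · 0.074074 = 0.014815; with total 0.1102.
The posterior is then P(bowl A | data) = 0.26585, P(bowl B | data) = 0.13444, P(bowl C | data) = 0.25522, P(bowl D | data) = 0.21006, P(bowl E | data) = 0.13444.
Averaging over the posterior, P(purple next | data) = (5/8)(0.26585) + (1/3)(0.13444) + (3/4)(0.25522) + (5/6)(0.21006) + (1/3)(0.13444) = 0.62224.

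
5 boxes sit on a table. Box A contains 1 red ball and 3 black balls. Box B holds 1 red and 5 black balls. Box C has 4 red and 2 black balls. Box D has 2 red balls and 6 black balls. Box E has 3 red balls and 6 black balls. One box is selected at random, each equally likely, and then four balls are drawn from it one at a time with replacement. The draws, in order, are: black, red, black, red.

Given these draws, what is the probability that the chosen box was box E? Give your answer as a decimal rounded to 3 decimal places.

The likelihood of the observed sequence under each hypothesis: P(data | box A) = (3/4)(1/4)(3/4)(1/4) = 0.035156; P(data | box B) = (5/6)(1/6)(5/6)(1/6) = 0.01929; P(data | box C) = (2/6)(4/6)(2/6)(4/6) = 0.049383; P(data | box D) = (6/8)(2/8)(6/8)(2/8) = 0.035156; P(data | box E) = (6/9)(3/9)(6/9)(3/9) = 0.049383.
Weighting by the prior gives 1/5 · 0.035156 = 0.0070313, 1/5 · 0.01929 = 0.003858, 1/5 · 0.049383 = 0.0098765, 1/5 · 0.035156 = 0.0070313, 1/5 · 0.049383 = 0.0098765; with total 0.037674.
By Bayes' rule, P(box E | data) = (0.0098765) / (0.037674) = 0.26216.

0.262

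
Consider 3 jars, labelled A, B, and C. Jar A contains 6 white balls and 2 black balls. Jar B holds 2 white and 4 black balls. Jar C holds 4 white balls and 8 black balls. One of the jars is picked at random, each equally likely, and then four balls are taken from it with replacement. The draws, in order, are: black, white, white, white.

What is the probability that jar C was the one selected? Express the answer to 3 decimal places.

0.159

For each hypothesis, P(data | H) works out to: P(data | jar A) = (2/8)(6/8)(6/8)(6/8) = 0.10547; P(data | jar B) = (4/6)(2/6)(2/6)(2/6) = 0.024691; P(data | jar C) = (8/12)(4/12)(4/12)(4/12) = 0.024691.
Weighting by the prior gives 1/3 · 0.10547 = 0.035156, 1/3 · 0.024691 = 0.0082305, 1/3 · 0.024691 = 0.0082305; with total 0.051617.
By Bayes' rule, P(jar C | data) = (0.0082305) / (0.051617) = 0.15945.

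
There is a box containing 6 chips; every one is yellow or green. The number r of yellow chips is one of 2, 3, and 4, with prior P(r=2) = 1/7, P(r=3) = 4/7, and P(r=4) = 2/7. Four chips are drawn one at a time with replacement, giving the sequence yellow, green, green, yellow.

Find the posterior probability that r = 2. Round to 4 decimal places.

0.1240

Compute the likelihood of the observed sequence for each case: P(data | r = 2) = (2/6)(4/6)(4/6)(2/6) = 4/81; P(data | r = 3) = (3/6)(3/6)(3/6)(3/6) = 1/16; P(data | r = 4) = (4/6)(2/6)(2/6)(4/6) = 4/81.
Multiplying each by its prior: 1/7 · 4/81 = 4/567, 4/7 · 1/16 = 1/28, 2/7 · 4/81 = 8/567; summing to 43/756.
By Bayes' rule, P(r = 2 | data) = (4/567) / (43/756) = 16/129.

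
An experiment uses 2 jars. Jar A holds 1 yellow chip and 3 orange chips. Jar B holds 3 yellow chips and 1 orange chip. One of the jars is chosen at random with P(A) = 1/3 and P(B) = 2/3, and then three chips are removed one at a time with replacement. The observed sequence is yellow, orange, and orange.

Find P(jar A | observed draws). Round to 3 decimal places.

The likelihood of the observed sequence under each hypothesis: P(data | jar A) = (1/4)(3/4)(3/4) = 9/64; P(data | jar B) = (3/4)(1/4)(1/4) = 3/64.
Multiplying each by its prior: 1/3 · 9/64 = 3/64, 2/3 · 3/64 = 1/32; summing to 5/64.
Hence P(jar A | data) = (3/64) / (5/64) = 3/5.

0.600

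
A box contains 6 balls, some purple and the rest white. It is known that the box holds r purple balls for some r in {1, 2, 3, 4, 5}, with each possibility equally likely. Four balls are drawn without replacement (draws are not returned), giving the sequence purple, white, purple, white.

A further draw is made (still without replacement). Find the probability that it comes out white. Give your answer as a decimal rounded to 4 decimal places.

0.5000

Compute the likelihood of the observed sequence for each case: P(data | r = 1) = (1/6)(5/5)(0/4) = 0; P(data | r = 2) = (2/6)(4/5)(1/4)(3/3) = 1/15; P(data | r = 3) = (3/6)(3/5)(2/4)(2/3) = 1/10; P(data | r = 4) = (4/6)(2/5)(3/4)(1/3) = 1/15; P(data | r = 5) = (5/6)(1/5)(4/4)(0/3) = 0.
Multiplying each by its prior: 1/5 · 0 = 0, 1/5 · 1/15 = 1/75, 1/5 · 1/10 = 1/50, 1/5 · 1/15 = 1/75, 1/5 · 0 = 0; with total 7/150.
Normalising, the posterior is P(r = 1 | data) = 0, P(r = 2 | data) = 2/7, P(r = 3 | data) = 3/7, P(r = 4 | data) = 2/7, P(r = 5 | data) = 0.
The predictive probability is P(white next | data) = (1)(2/7) + (1/2)(3/7) + (0)(2/7) = 1/2.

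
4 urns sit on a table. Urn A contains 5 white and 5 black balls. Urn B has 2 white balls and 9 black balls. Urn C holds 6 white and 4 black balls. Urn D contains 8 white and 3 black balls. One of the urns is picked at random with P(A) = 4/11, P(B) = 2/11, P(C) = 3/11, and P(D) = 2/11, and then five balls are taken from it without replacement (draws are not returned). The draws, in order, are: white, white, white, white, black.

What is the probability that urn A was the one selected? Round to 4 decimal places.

The likelihood of the observed sequence under each hypothesis: P(data | urn A) = (5/10)(4/9)(3/8)(2/7)(5/6) = 0.019841; P(data | urn B) = (2/11)(1/10)(0/9) = 0; P(data | urn C) = (6/10)(5/9)(4/8)(3/7)(4/6) = 0.047619; P(data | urn D) = (8/11)(7/10)(6/9)(5/8)(3/7) = 0.090909.
Weighting by the prior gives 4/11 · 0.019841 = 0.007215, 2/11 · 0 = 0, 3/11 · 0.047619 = 0.012987, 2/11 · 0.090909 = 0.016529; these sum to 0.036731.
Therefore the posterior P(urn A | data) = (0.007215) / (0.036731) = 0.19643.

0.1964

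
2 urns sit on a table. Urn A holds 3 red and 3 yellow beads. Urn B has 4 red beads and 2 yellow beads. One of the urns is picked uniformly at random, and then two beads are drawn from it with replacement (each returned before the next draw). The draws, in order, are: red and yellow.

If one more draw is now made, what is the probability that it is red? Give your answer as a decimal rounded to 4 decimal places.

0.5784

The likelihood of the observed sequence under each hypothesis: P(data | urn A) = (3/6)(3/6) = 1/4; P(data | urn B) = (4/6)(2/6) = 2/9.
Multiplying each by its prior: 1/2 · 1/4 = 1/8, 1/2 · 2/9 = 1/9; with total 17/72.
The posterior is then P(urn A | data) = 9/17, P(urn B | data) = 8/17.
So P(red next | data) = Σ P(red next | H) P(H | data) = (1/2)(9/17) + (2/3)(8/17) = 59/102.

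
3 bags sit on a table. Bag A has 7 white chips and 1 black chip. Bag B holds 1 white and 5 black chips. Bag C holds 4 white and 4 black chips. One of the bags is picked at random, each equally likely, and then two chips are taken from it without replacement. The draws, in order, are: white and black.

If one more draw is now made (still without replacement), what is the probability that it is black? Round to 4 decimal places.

0.5361

Compute the likelihood of the observed sequence for each case: P(data | bag A) = (7/8)(1/7) = 1/8; P(data | bag B) = (1/6)(5/5) = 1/6; P(data | bag C) = (4/8)(4/7) = 2/7.
Weighting by the prior gives 1/3 · 1/8 = 1/24, 1/3 · 1/6 = 1/18, 1/3 · 2/7 = 2/21; summing to 97/504.
Normalising, the posterior is P(bag A | data) = 21/97, P(bag B | data) = 28/97, P(bag C | data) = 48/97.
So P(black next | data) = Σ P(black next | H) P(H | data) = (0)(21/97) + (1)(28/97) + (1/2)(48/97) = 52/97.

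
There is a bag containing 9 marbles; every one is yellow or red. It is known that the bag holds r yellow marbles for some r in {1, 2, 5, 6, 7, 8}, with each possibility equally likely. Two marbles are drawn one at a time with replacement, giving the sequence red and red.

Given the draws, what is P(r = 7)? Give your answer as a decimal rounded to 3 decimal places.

0.028

The likelihood of the observed sequence under each hypothesis: P(data | r = 1) = (8/9)(8/9) = 64/81; P(data | r = 2) = (7/9)(7/9) = 49/81; P(data | r = 5) = (4/9)(4/9) = 16/81; P(data | r = 6) = (3/9)(3/9) = 1/9; P(data | r = 7) = (2/9)(2/9) = 4/81; P(data | r = 8) = (1/9)(1/9) = 1/81.
The prior-weighted likelihoods are 1/6 · 64/81 = 32/243, 1/6 · 49/81 = 49/486, 1/6 · 16/81 = 8/243, 1/6 · 1/9 = 1/54, 1/6 · 4/81 = 2/243, 1/6 · 1/81 = 1/486; with total 143/486.
So P(r = 7 | data) = (2/243) / (143/486) = 4/143.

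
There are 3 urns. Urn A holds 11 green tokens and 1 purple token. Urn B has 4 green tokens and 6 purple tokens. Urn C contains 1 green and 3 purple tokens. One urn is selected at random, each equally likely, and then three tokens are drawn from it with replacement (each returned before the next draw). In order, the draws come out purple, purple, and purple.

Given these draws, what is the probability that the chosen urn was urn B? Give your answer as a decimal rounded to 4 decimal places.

Compute the likelihood of the observed sequence for each case: P(data | urn A) = (1/12)(1/12)(1/12) = 0.0005787; P(data | urn B) = (6/10)(6/10)(6/10) = 0.216; P(data | urn C) = (3/4)(3/4)(3/4) = 0.42188.
Weighting by the prior gives 1/3 · 0.0005787 = 0.0001929, 1/3 · 0.216 = 0.072, 1/3 · 0.42188 = 0.14062; summing to 0.21282.
Therefore the posterior P(urn B | data) = (0.072) / (0.21282) = 0.33832.

0.3383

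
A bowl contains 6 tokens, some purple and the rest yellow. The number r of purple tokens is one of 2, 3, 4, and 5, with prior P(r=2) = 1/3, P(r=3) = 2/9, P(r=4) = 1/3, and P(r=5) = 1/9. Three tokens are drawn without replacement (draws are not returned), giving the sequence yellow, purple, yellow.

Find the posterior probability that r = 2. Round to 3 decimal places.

Under each hypothesis, the probability of the observed sequence is: P(data | r = 2) = (4/6)(2/5)(3/4) = 1/5; P(data | r = 3) = (3/6)(3/5)(2/4) = 3/20; P(data | r = 4) = (2/6)(4/5)(1/4) = 1/15; P(data | r = 5) = (1/6)(5/5)(0/4) = 0.
Weighting by the prior gives 1/3 · 1/5 = 1/15, 2/9 · 3/20 = 1/30, 1/3 · 1/15 = 1/45, 1/9 · 0 = 0; these sum to 11/90.
Therefore the posterior P(r = 2 | data) = (1/15) / (11/90) = 6/11.

0.545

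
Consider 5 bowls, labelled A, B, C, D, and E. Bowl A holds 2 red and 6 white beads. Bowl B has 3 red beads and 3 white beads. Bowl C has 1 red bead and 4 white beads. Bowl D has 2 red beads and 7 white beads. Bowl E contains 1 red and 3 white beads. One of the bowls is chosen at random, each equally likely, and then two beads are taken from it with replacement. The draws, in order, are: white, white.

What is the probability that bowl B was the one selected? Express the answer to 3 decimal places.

Compute the likelihood of the observed sequence for each case: P(data | bowl A) = (6/8)(6/8) = 0.5625; P(data | bowl B) = (3/6)(3/6) = 0.25; P(data | bowl C) = (4/5)(4/5) = 0.64; P(data | bowl D) = (7/9)(7/9) = 0.60494; P(data | bowl E) = (3/4)(3/4) = 0.5625.
Weighting by the prior gives 1/5 · 0.5625 = 0.1125, 1/5 · 0.25 = 0.05, 1/5 · 0.64 = 0.128, 1/5 · 0.60494 = 0.12099, 1/5 · 0.5625 = 0.1125; with total 0.52399.
By Bayes' rule, P(bowl B | data) = (0.05) / (0.52399) = 0.095422.

0.095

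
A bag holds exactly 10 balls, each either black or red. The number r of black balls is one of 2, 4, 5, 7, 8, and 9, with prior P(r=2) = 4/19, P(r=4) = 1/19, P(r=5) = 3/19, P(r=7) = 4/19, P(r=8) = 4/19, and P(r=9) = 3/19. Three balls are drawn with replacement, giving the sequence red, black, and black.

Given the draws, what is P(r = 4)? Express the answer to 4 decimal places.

0.0494

Compute the likelihood of the observed sequence for each case: P(data | r = 2) = (8/10)(2/10)(2/10) = 0.032; P(data | r = 4) = (6/10)(4/10)(4/10) = 0.096; P(data | r = 5) = (5/10)(5/10)(5/10) = 0.125; P(data | r = 7) = (3/10)(7/10)(7/10) = 0.147; P(data | r = 8) = (2/10)(8/10)(8/10) = 0.128; P(data | r = 9) = (1/10)(9/10)(9/10) = 0.081.
Weighting by the prior gives 4/19 · 0.032 = 0.0067368, 1/19 · 0.096 = 0.0050526, 3/19 · 0.125 = 0.019737, 4/19 · 0.147 = 0.030947, 4/19 · 0.128 = 0.026947, 3/19 · 0.081 = 0.012789; with total 0.10221.
Hence P(r = 4 | data) = (0.0050526) / (0.10221) = 0.049434.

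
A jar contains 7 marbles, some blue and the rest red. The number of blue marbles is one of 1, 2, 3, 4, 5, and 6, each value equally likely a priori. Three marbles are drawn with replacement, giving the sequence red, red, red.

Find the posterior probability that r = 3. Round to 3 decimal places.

0.145

For each hypothesis, P(data | H) works out to: P(data | r = 1) = (6/7)(6/7)(6/7) = 0.62974; P(data | r = 2) = (5/7)(5/7)(5/7) = 0.36443; P(data | r = 3) = (4/7)(4/7)(4/7) = 0.18659; P(data | r = 4) = (3/7)(3/7)(3/7) = 0.078717; P(data | r = 5) = (2/7)(2/7)(2/7) = 0.023324; P(data | r = 6) = (1/7)(1/7)(1/7) = 0.0029155.
Multiplying each by its prior: 1/6 · 0.62974 = 0.10496, 1/6 · 0.36443 = 0.060739, 1/6 · 0.18659 = 0.031098, 1/6 · 0.078717 = 0.01312, 1/6 · 0.023324 = 0.0038873, 1/6 · 0.0029155 = 0.00048591; with total 0.21429.
By Bayes' rule, P(r = 3 | data) = (0.031098) / (0.21429) = 0.14512.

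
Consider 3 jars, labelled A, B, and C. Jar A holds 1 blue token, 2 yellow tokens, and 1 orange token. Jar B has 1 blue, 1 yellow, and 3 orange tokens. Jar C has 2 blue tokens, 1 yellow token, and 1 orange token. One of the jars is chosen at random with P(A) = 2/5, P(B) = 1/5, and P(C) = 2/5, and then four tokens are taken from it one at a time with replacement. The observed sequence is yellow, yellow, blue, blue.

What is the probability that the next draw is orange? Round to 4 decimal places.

0.2587

Compute the likelihood of the observed sequence for each case: P(data | jar A) = (2/4)(2/4)(1/4)(1/4) = 0.015625; P(data | jar B) = (1/5)(1/5)(1/5)(1/5) = 0.0016; P(data | jar C) = (1/4)(1/4)(2/4)(2/4) = 0.015625.
Multiplying each by its prior: 2/5 · 0.015625 = 0.00625, 1/5 · 0.0016 = 0.00032, 2/5 · 0.015625 = 0.00625; with total 0.01282.
Normalising, the posterior is P(jar A | data) = 0.48752, P(jar B | data) = 0.024961, P(jar C | data) = 0.48752.
So P(orange next | data) = Σ P(orange next | H) P(H | data) = (1/4)(0.48752) + (3/5)(0.024961) + (1/4)(0.48752) = 0.25874.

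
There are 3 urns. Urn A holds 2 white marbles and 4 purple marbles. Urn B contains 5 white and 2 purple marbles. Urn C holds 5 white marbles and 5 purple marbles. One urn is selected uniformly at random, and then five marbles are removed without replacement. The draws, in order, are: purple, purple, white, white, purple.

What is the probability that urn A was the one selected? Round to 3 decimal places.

0.627

The likelihood of the observed sequence under each hypothesis: P(data | urn A) = (4/6)(3/5)(2/4)(1/3)(2/2) = 0.066667; P(data | urn B) = (2/7)(1/6)(5/5)(4/4)(0/3) = 0; P(data | urn C) = (5/10)(4/9)(5/8)(4/7)(3/6) = 0.039683.
Multiplying each by its prior: 1/3 · 0.066667 = 0.022222, 1/3 · 0 = 0, 1/3 · 0.039683 = 0.013228; these sum to 0.03545.
Hence P(urn A | data) = (0.022222) / (0.03545) = 0.62687.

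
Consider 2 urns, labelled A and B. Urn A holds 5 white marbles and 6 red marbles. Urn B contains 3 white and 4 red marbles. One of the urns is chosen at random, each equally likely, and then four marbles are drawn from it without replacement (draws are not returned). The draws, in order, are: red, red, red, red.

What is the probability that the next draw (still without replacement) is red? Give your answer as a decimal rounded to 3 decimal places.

0.175

Under each hypothesis, the probability of the observed sequence is: P(data | urn A) = (6/11)(5/10)(4/9)(3/8) = 0.045455; P(data | urn B) = (4/7)(3/6)(2/5)(1/4) = 0.028571.
Multiplying each by its prior: 1/2 · 0.045455 = 0.022727, 1/2 · 0.028571 = 0.014286; these sum to 0.037013.
The posterior is then P(urn A | data) = 0.61404, P(urn B | data) = 0.38596.
So P(red next | data) = Σ P(red next | H) P(H | data) = (2/7)(0.61404) + (0)(0.38596) = 0.17544.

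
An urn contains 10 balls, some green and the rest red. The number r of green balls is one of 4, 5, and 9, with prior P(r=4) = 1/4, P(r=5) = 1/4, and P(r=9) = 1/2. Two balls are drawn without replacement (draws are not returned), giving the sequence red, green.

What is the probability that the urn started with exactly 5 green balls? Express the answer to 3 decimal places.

The likelihood of the observed sequence under each hypothesis: P(data | r = 4) = (6/10)(4/9) = 4/15; P(data | r = 5) = (5/10)(5/9) = 5/18; P(data | r = 9) = (1/10)(9/9) = 1/10.
Multiplying each by its prior: 1/4 · 4/15 = 1/15, 1/4 · 5/18 = 5/72, 1/2 · 1/10 = 1/20; these sum to 67/360.
Hence P(r = 5 | data) = (5/72) / (67/360) = 25/67.

0.373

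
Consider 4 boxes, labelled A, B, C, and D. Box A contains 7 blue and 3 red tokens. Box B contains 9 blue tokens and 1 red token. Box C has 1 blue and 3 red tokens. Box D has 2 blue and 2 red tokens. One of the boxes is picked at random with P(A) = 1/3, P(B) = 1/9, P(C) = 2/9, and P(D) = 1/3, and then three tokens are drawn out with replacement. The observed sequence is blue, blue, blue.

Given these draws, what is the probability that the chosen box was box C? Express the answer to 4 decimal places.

For each hypothesis, P(data | H) works out to: P(data | box A) = (7/10)(7/10)(7/10) = 0.343; P(data | box B) = (9/10)(9/10)(9/10) = 0.729; P(data | box C) = (1/4)(1/4)(1/4) = 0.015625; P(data | box D) = (2/4)(2/4)(2/4) = 0.125.
Weighting by the prior gives 1/3 · 0.343 = 0.11433, 1/9 · 0.729 = 0.081, 2/9 · 0.015625 = 0.0034722, 1/3 · 0.125 = 0.041667; summing to 0.24047.
Hence P(box C | data) = (0.0034722) / (0.24047) = 0.014439.

0.0144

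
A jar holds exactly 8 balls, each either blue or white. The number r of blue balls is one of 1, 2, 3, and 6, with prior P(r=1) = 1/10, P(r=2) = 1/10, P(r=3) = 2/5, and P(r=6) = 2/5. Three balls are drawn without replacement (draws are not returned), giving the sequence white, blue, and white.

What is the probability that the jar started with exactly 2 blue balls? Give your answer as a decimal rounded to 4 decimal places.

0.1538

The likelihood of the observed sequence under each hypothesis: P(data | r = 1) = (7/8)(1/7)(6/6) = 1/8; P(data | r = 2) = (6/8)(2/7)(5/6) = 5/28; P(data | r = 3) = (5/8)(3/7)(4/6) = 5/28; P(data | r = 6) = (2/8)(6/7)(1/6) = 1/28.
The prior-weighted likelihoods are 1/10 · 1/8 = 1/80, 1/10 · 5/28 = 1/56, 2/5 · 5/28 = 1/14, 2/5 · 1/28 = 1/70; summing to 13/112.
By Bayes' rule, P(r = 2 | data) = (1/56) / (13/112) = 2/13.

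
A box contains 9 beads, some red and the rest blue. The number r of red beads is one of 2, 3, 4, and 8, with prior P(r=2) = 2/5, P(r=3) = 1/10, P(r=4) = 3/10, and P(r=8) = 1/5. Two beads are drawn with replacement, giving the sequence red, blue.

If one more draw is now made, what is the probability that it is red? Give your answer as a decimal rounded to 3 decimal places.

0.396

Under each hypothesis, the probability of the observed sequence is: P(data | r = 2) = (2/9)(7/9) = 14/81; P(data | r = 3) = (3/9)(6/9) = 2/9; P(data | r = 4) = (4/9)(5/9) = 20/81; P(data | r = 8) = (8/9)(1/9) = 8/81.
The prior-weighted likelihoods are 2/5 · 14/81 = 28/405, 1/10 · 2/9 = 1/45, 3/10 · 20/81 = 2/27, 1/5 · 8/81 = 8/405; with total 5/27.
The posterior is then P(r = 2 | data) = 28/75, P(r = 3 | data) = 3/25, P(r = 4 | data) = 2/5, P(r = 8 | data) = 8/75.
So P(red next | data) = Σ P(red next | H) P(H | data) = (2/9)(28/75) + (1/3)(3/25) + (4/9)(2/5) + (8/9)(8/75) = 89/225.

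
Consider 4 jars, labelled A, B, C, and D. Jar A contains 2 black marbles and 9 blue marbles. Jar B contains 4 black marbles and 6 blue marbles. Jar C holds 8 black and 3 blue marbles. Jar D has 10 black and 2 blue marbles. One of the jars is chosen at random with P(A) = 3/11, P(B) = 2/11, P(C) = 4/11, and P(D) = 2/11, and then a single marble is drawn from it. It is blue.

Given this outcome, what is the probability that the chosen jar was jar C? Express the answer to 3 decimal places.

For each hypothesis, P(data | H) works out to: P(data | jar A) = (9/11) = 0.81818; P(data | jar B) = (6/10) = 0.6; P(data | jar C) = (3/11) = 0.27273; P(data | jar D) = (2/12) = 0.16667.
The prior-weighted likelihoods are 3/11 · 0.81818 = 0.22314, 2/11 · 0.6 = 0.10909, 4/11 · 0.27273 = 0.099174, 2/11 · 0.16667 = 0.030303; with total 0.46171.
Hence P(jar C | data) = (0.099174) / (0.46171) = 0.2148.

0.215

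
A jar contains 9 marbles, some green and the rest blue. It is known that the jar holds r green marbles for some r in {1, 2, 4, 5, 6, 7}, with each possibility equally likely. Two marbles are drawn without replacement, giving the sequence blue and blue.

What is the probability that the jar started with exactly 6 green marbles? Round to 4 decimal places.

Compute the likelihood of the observed sequence for each case: P(data | r = 1) = (8/9)(7/8) = 7/9; P(data | r = 2) = (7/9)(6/8) = 7/12; P(data | r = 4) = (5/9)(4/8) = 5/18; P(data | r = 5) = (4/9)(3/8) = 1/6; P(data | r = 6) = (3/9)(2/8) = 1/12; P(data | r = 7) = (2/9)(1/8) = 1/36.
Multiplying each by its prior: 1/6 · 7/9 = 7/54, 1/6 · 7/12 = 7/72, 1/6 · 5/18 = 5/108, 1/6 · 1/6 = 1/36, 1/6 · 1/12 = 1/72, 1/6 · 1/36 = 1/216; with total 23/72.
Therefore the posterior P(r = 6 | data) = (1/72) / (23/72) = 1/23.

0.0435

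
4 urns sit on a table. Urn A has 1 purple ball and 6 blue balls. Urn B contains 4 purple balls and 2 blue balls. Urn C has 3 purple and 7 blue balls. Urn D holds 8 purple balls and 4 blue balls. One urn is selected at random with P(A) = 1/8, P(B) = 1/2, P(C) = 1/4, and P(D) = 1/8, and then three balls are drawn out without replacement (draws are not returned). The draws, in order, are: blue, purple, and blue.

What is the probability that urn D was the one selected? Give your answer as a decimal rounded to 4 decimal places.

0.0874

Compute the likelihood of the observed sequence for each case: P(data | urn A) = (6/7)(1/6)(5/5) = 0.14286; P(data | urn B) = (2/6)(4/5)(1/4) = 0.066667; P(data | urn C) = (7/10)(3/9)(6/8) = 0.175; P(data | urn D) = (4/12)(8/11)(3/10) = 0.072727.
The prior-weighted likelihoods are 1/8 · 0.14286 = 0.017857, 1/2 · 0.066667 = 0.033333, 1/4 · 0.175 = 0.04375, 1/8 · 0.072727 = 0.0090909; these sum to 0.10403.
So P(urn D | data) = (0.0090909) / (0.10403) = 0.087386.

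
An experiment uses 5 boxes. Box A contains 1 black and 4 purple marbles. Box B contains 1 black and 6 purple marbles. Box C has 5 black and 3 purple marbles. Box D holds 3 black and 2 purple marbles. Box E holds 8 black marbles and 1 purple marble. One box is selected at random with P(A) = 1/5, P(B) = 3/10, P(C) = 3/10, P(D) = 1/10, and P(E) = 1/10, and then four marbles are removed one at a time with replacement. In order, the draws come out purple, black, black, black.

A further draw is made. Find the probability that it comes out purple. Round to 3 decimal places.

For each hypothesis, P(data | H) works out to: P(data | box A) = (4/5)(1/5)(1/5)(1/5) = 0.0064; P(data | box B) = (6/7)(1/7)(1/7)(1/7) = 0.002499; P(data | box C) = (3/8)(5/8)(5/8)(5/8) = 0.091553; P(data | box D) = (2/5)(3/5)(3/5)(3/5) = 0.0864; P(data | box E) = (1/9)(8/9)(8/9)(8/9) = 0.078037.
Weighting by the prior gives 1/5 · 0.0064 = 0.00128, 3/10 · 0.002499 = 0.00074969, 3/10 · 0.091553 = 0.027466, 1/10 · 0.0864 = 0.00864, 1/10 · 0.078037 = 0.0078037; these sum to 0.045939.
The posterior is then P(box A | data) = 0.027863, P(box B | data) = 0.016319, P(box C | data) = 0.59787, P(box D | data) = 0.18807, P(box E | data) = 0.16987.
The predictive probability is P(purple next | data) = (4/5)(0.027863) + (6/7)(0.016319) + (3/8)(0.59787) + (2/5)(0.18807) + (1/9)(0.16987) = 0.35458.

0.355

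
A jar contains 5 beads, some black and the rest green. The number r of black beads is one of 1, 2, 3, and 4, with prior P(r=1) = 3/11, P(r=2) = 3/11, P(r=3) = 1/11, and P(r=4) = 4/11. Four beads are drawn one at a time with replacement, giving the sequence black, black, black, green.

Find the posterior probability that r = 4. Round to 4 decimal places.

0.6497

Compute the likelihood of the observed sequence for each case: P(data | r = 1) = (1/5)(1/5)(1/5)(4/5) = 0.0064; P(data | r = 2) = (2/5)(2/5)(2/5)(3/5) = 0.0384; P(data | r = 3) = (3/5)(3/5)(3/5)(2/5) = 0.0864; P(data | r = 4) = (4/5)(4/5)(4/5)(1/5) = 0.1024.
Multiplying each by its prior: 3/11 · 0.0064 = 0.0017455, 3/11 · 0.0384 = 0.010473, 1/11 · 0.0864 = 0.0078545, 4/11 · 0.1024 = 0.037236; these sum to 0.057309.
Therefore the posterior P(r = 4 | data) = (0.037236) / (0.057309) = 0.64975.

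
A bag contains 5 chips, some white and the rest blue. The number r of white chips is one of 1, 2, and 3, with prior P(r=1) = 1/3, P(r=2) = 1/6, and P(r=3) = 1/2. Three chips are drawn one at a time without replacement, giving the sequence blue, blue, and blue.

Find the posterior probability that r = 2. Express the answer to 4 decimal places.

Under each hypothesis, the probability of the observed sequence is: P(data | r = 1) = (4/5)(3/4)(2/3) = 2/5; P(data | r = 2) = (3/5)(2/4)(1/3) = 1/10; P(data | r = 3) = (2/5)(1/4)(0/3) = 0.
Weighting by the prior gives 1/3 · 2/5 = 2/15, 1/6 · 1/10 = 1/60, 1/2 · 0 = 0; with total 3/20.
Hence P(r = 2 | data) = (1/60) / (3/20) = 1/9.

0.1111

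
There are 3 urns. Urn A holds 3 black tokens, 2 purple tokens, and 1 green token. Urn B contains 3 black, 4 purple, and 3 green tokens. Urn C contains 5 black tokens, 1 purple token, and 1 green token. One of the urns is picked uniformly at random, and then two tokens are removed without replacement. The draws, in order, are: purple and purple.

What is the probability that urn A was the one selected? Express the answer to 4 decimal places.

0.3333

For each hypothesis, P(data | H) works out to: P(data | urn A) = (2/6)(1/5) = 1/15; P(data | urn B) = (4/10)(3/9) = 2/15; P(data | urn C) = (1/7)(0/6) = 0.
The prior-weighted likelihoods are 1/3 · 1/15 = 1/45, 1/3 · 2/15 = 2/45, 1/3 · 0 = 0; summing to 1/15.
Hence P(urn A | data) = (1/45) / (1/15) = 1/3.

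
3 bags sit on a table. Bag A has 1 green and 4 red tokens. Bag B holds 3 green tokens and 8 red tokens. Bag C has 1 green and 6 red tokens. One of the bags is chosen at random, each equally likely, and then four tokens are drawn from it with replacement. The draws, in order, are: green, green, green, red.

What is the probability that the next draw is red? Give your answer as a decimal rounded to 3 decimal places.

Compute the likelihood of the observed sequence for each case: P(data | bag A) = (1/5)(1/5)(1/5)(4/5) = 0.0064; P(data | bag B) = (3/11)(3/11)(3/11)(8/11) = 0.014753; P(data | bag C) = (1/7)(1/7)(1/7)(6/7) = 0.002499.
Multiplying each by its prior: 1/3 · 0.0064 = 0.0021333, 1/3 · 0.014753 = 0.0049177, 1/3 · 0.002499 = 0.00083299; with total 0.007884.
The posterior is then P(bag A | data) = 0.27059, P(bag B | data) = 0.62376, P(bag C | data) = 0.10566.
The predictive probability is P(red next | data) = (4/5)(0.27059) + (8/11)(0.62376) + (6/7)(0.10566) = 0.76067.

0.761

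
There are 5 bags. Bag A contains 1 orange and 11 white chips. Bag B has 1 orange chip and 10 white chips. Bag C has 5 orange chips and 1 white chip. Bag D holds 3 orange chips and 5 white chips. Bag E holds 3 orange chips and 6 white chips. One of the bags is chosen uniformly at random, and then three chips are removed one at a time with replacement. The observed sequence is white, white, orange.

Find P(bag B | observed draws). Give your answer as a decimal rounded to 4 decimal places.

0.1623

For each hypothesis, P(data | H) works out to: P(data | bag A) = (11/12)(11/12)(1/12) = 0.070023; P(data | bag B) = (10/11)(10/11)(1/11) = 0.075131; P(data | bag C) = (1/6)(1/6)(5/6) = 0.023148; P(data | bag D) = (5/8)(5/8)(3/8) = 0.14648; P(data | bag E) = (6/9)(6/9)(3/9) = 0.14815.
Weighting by the prior gives 1/5 · 0.070023 = 0.014005, 1/5 · 0.075131 = 0.015026, 1/5 · 0.023148 = 0.0046296, 1/5 · 0.14648 = 0.029297, 1/5 · 0.14815 = 0.02963; summing to 0.092587.
Therefore the posterior P(bag B | data) = (0.015026) / (0.092587) = 0.16229.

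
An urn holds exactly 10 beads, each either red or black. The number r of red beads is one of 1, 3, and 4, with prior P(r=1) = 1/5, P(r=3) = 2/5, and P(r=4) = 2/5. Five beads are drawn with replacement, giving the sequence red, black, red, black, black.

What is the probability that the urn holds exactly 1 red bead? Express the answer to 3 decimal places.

0.053

Under each hypothesis, the probability of the observed sequence is: P(data | r = 1) = (1/10)(9/10)(1/10)(9/10)(9/10) = 0.00729; P(data | r = 3) = (3/10)(7/10)(3/10)(7/10)(7/10) = 0.03087; P(data | r = 4) = (4/10)(6/10)(4/10)(6/10)(6/10) = 0.03456.
The prior-weighted likelihoods are 1/5 · 0.00729 = 0.001458, 2/5 · 0.03087 = 0.012348, 2/5 · 0.03456 = 0.013824; summing to 0.02763.
By Bayes' rule, P(r = 1 | data) = (0.001458) / (0.02763) = 0.052769.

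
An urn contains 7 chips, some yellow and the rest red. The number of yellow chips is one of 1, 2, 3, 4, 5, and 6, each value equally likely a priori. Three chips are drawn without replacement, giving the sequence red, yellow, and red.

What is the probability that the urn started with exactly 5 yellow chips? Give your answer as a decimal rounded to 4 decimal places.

The likelihood of the observed sequence under each hypothesis: P(data | r = 1) = (6/7)(1/6)(5/5) = 1/7; P(data | r = 2) = (5/7)(2/6)(4/5) = 4/21; P(data | r = 3) = (4/7)(3/6)(3/5) = 6/35; P(data | r = 4) = (3/7)(4/6)(2/5) = 4/35; P(data | r = 5) = (2/7)(5/6)(1/5) = 1/21; P(data | r = 6) = (1/7)(6/6)(0/5) = 0.
Multiplying each by its prior: 1/6 · 1/7 = 1/42, 1/6 · 4/21 = 2/63, 1/6 · 6/35 = 1/35, 1/6 · 4/35 = 2/105, 1/6 · 1/21 = 1/126, 1/6 · 0 = 0; summing to 1/9.
Therefore the posterior P(r = 5 | data) = (1/126) / (1/9) = 1/14.

0.0714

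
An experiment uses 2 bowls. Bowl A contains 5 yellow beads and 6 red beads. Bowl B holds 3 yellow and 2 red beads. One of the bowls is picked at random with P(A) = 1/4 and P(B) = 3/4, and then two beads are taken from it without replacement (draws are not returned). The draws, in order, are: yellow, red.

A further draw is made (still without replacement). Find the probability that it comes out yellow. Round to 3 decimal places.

0.615

The likelihood of the observed sequence under each hypothesis: P(data | bowl A) = (5/11)(6/10) = 3/11; P(data | bowl B) = (3/5)(2/4) = 3/10.
Weighting by the prior gives 1/4 · 3/11 = 3/44, 3/4 · 3/10 = 9/40; summing to 129/440.
Dividing through by the total gives posterior P(bowl A | data) = 10/43, P(bowl B | data) = 33/43.
The predictive probability is P(yellow next | data) = (4/9)(10/43) + (2/3)(33/43) = 238/387.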